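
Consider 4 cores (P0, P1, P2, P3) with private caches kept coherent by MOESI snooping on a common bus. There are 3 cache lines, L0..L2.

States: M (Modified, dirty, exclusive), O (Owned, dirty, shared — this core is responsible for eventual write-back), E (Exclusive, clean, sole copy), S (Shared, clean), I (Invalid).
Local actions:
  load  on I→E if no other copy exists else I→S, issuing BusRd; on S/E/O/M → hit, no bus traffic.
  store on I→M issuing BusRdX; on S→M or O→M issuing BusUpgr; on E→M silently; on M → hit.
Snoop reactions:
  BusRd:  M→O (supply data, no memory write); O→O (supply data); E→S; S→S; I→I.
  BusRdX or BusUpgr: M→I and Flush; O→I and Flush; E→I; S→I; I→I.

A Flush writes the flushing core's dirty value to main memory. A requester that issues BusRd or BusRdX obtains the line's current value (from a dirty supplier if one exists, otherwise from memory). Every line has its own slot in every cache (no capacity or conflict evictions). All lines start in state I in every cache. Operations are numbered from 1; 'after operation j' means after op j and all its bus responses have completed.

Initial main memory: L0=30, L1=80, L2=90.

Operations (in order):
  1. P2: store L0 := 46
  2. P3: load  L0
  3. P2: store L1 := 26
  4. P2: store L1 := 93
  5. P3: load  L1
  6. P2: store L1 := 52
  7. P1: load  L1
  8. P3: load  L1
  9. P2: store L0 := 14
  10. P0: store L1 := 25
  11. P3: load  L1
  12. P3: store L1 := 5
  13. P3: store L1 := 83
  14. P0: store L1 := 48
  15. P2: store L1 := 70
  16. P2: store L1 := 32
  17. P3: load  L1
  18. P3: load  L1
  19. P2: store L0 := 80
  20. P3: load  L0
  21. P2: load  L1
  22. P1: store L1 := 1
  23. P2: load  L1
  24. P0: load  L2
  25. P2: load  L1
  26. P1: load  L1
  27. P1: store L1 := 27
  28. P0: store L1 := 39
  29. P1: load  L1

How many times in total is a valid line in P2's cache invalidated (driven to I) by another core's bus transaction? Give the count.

1. P2: store L0 := 46  bus=[BusRdX]  L0: P0=I P1=I P2=M P3=I  mem[L0]=30
2. P3: load  L0  bus=[BusRd]  L0: P0=I P1=I P2=O P3=S  mem[L0]=30
3. P2: store L1 := 26  bus=[BusRdX]  L1: P0=I P1=I P2=M P3=I  mem[L1]=80
4. P2: store L1 := 93  bus=[-]  L1: P0=I P1=I P2=M P3=I  mem[L1]=80
5. P3: load  L1  bus=[BusRd]  L1: P0=I P1=I P2=O P3=S  mem[L1]=80
6. P2: store L1 := 52  bus=[BusUpgr]  L1: P0=I P1=I P2=M P3=I  mem[L1]=80
7. P1: load  L1  bus=[BusRd]  L1: P0=I P1=S P2=O P3=I  mem[L1]=80
8. P3: load  L1  bus=[BusRd]  L1: P0=I P1=S P2=O P3=S  mem[L1]=80
9. P2: store L0 := 14  bus=[BusUpgr]  L0: P0=I P1=I P2=M P3=I  mem[L0]=30
10. P0: store L1 := 25  bus=[BusRdX,Flush]  L1: P0=M P1=I P2=I P3=I  mem[L1]=52
11. P3: load  L1  bus=[BusRd]  L1: P0=O P1=I P2=I P3=S  mem[L1]=52
12. P3: store L1 := 5  bus=[BusUpgr,Flush]  L1: P0=I P1=I P2=I P3=M  mem[L1]=25
13. P3: store L1 := 83  bus=[-]  L1: P0=I P1=I P2=I P3=M  mem[L1]=25
14. P0: store L1 := 48  bus=[BusRdX,Flush]  L1: P0=M P1=I P2=I P3=I  mem[L1]=83
15. P2: store L1 := 70  bus=[BusRdX,Flush]  L1: P0=I P1=I P2=M P3=I  mem[L1]=48
16. P2: store L1 := 32  bus=[-]  L1: P0=I P1=I P2=M P3=I  mem[L1]=48
17. P3: load  L1  bus=[BusRd]  L1: P0=I P1=I P2=O P3=S  mem[L1]=48
18. P3: load  L1  bus=[-]  L1: P0=I P1=I P2=O P3=S  mem[L1]=48
19. P2: store L0 := 80  bus=[-]  L0: P0=I P1=I P2=M P3=I  mem[L0]=30
20. P3: load  L0  bus=[BusRd]  L0: P0=I P1=I P2=O P3=S  mem[L0]=30
21. P2: load  L1  bus=[-]  L1: P0=I P1=I P2=O P3=S  mem[L1]=48
22. P1: store L1 := 1  bus=[BusRdX,Flush]  L1: P0=I P1=M P2=I P3=I  mem[L1]=32
23. P2: load  L1  bus=[BusRd]  L1: P0=I P1=O P2=S P3=I  mem[L1]=32
24. P0: load  L2  bus=[BusRd]  L2: P0=E P1=I P2=I P3=I  mem[L2]=90
25. P2: load  L1  bus=[-]  L1: P0=I P1=O P2=S P3=I  mem[L1]=32
26. P1: load  L1  bus=[-]  L1: P0=I P1=O P2=S P3=I  mem[L1]=32
27. P1: store L1 := 27  bus=[BusUpgr]  L1: P0=I P1=M P2=I P3=I  mem[L1]=32
28. P0: store L1 := 39  bus=[BusRdX,Flush]  L1: P0=M P1=I P2=I P3=I  mem[L1]=27
29. P1: load  L1  bus=[BusRd]  L1: P0=O P1=S P2=I P3=I  mem[L1]=27

invalidations = 3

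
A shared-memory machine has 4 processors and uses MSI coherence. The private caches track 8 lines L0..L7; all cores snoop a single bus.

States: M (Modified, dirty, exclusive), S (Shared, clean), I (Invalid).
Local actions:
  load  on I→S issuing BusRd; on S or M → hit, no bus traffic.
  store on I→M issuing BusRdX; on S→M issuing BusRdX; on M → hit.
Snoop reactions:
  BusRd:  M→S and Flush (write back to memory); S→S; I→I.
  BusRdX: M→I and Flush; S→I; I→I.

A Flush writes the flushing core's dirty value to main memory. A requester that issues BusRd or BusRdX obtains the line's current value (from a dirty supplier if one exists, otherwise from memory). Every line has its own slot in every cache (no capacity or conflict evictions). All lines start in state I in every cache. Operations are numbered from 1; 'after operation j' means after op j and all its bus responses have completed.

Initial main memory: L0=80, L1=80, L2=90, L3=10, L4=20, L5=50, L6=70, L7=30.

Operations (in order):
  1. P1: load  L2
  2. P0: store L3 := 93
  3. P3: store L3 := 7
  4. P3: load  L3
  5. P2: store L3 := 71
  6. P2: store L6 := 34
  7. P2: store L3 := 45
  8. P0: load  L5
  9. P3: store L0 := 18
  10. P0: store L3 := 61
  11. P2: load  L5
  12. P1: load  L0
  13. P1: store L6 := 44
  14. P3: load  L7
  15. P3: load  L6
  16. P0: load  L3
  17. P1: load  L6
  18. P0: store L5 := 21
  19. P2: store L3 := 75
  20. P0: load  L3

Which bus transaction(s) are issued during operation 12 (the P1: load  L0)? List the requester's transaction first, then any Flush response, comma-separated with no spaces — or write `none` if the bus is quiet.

bus = BusRd,Flush

step 1: P1: load  L2  ⟶  ISII  (L2)  txn=BusRd  M[L2]=90
step 2: P0: store L3 := 93  ⟶  MIII  (L3)  txn=BusRdX  M[L3]=10
step 3: P3: store L3 := 7  ⟶  IIIM  (L3)  txn=BusRdX+Flush  M[L3]=93
step 4: P3: load  L3  ⟶  IIIM  (L3)  txn=∅  M[L3]=93
step 5: P2: store L3 := 71  ⟶  IIMI  (L3)  txn=BusRdX+Flush  M[L3]=7
step 6: P2: store L6 := 34  ⟶  IIMI  (L6)  txn=BusRdX  M[L6]=70
step 7: P2: store L3 := 45  ⟶  IIMI  (L3)  txn=∅  M[L3]=7
step 8: P0: load  L5  ⟶  SIII  (L5)  txn=BusRd  M[L5]=50
step 9: P3: store L0 := 18  ⟶  IIIM  (L0)  txn=BusRdX  M[L0]=80
step 10: P0: store L3 := 61  ⟶  MIII  (L3)  txn=BusRdX+Flush  M[L3]=45
step 11: P2: load  L5  ⟶  SISI  (L5)  txn=BusRd  M[L5]=50
step 12: P1: load  L0  ⟶  ISIS  (L0)  txn=BusRd+Flush  M[L0]=18
step 13: P1: store L6 := 44  ⟶  IMII  (L6)  txn=BusRdX+Flush  M[L6]=34
step 14: P3: load  L7  ⟶  IIIS  (L7)  txn=BusRd  M[L7]=30
step 15: P3: load  L6  ⟶  ISIS  (L6)  txn=BusRd+Flush  M[L6]=44
step 16: P0: load  L3  ⟶  MIII  (L3)  txn=∅  M[L3]=45
step 17: P1: load  L6  ⟶  ISIS  (L6)  txn=∅  M[L6]=44
step 18: P0: store L5 := 21  ⟶  MIII  (L5)  txn=BusRdX  M[L5]=50
step 19: P2: store L3 := 75  ⟶  IIMI  (L3)  txn=BusRdX+Flush  M[L3]=61
step 20: P0: load  L3  ⟶  SISI  (L3)  txn=BusRd+Flush  M[L3]=75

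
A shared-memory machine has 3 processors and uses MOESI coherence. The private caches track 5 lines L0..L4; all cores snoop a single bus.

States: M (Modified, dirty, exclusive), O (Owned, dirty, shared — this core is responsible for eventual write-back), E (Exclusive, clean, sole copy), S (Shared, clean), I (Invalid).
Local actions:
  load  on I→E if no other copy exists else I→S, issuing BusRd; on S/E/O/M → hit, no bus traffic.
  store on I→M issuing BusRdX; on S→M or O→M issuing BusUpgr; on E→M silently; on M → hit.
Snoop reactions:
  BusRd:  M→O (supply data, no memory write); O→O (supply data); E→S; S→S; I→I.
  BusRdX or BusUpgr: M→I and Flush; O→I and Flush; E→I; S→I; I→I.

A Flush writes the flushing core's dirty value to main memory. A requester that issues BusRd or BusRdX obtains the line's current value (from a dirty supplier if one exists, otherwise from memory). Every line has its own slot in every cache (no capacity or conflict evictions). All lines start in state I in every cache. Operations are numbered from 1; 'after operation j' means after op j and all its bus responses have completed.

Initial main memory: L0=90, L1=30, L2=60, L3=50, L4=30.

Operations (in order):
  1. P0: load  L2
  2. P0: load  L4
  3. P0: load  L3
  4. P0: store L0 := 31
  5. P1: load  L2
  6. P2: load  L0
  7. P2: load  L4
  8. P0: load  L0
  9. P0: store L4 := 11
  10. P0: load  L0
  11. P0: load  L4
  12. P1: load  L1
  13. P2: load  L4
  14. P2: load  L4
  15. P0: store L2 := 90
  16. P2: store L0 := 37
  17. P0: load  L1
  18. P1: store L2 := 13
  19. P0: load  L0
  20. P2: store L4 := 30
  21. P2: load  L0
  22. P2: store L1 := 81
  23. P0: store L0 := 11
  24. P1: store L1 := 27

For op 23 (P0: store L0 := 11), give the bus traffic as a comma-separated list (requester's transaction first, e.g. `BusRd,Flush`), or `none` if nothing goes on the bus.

1. P0: load  L2  bus=[BusRd]  L2: P0=E P1=I P2=I  mem[L2]=60
2. P0: load  L4  bus=[BusRd]  L4: P0=E P1=I P2=I  mem[L4]=30
3. P0: load  L3  bus=[BusRd]  L3: P0=E P1=I P2=I  mem[L3]=50
4. P0: store L0 := 31  bus=[BusRdX]  L0: P0=M P1=I P2=I  mem[L0]=90
5. P1: load  L2  bus=[BusRd]  L2: P0=S P1=S P2=I  mem[L2]=60
6. P2: load  L0  bus=[BusRd]  L0: P0=O P1=I P2=S  mem[L0]=90
7. P2: load  L4  bus=[BusRd]  L4: P0=S P1=I P2=S  mem[L4]=30
8. P0: load  L0  bus=[-]  L0: P0=O P1=I P2=S  mem[L0]=90
9. P0: store L4 := 11  bus=[BusUpgr]  L4: P0=M P1=I P2=I  mem[L4]=30
10. P0: load  L0  bus=[-]  L0: P0=O P1=I P2=S  mem[L0]=90
11. P0: load  L4  bus=[-]  L4: P0=M P1=I P2=I  mem[L4]=30
12. P1: load  L1  bus=[BusRd]  L1: P0=I P1=E P2=I  mem[L1]=30
13. P2: load  L4  bus=[BusRd]  L4: P0=O P1=I P2=S  mem[L4]=30
14. P2: load  L4  bus=[-]  L4: P0=O P1=I P2=S  mem[L4]=30
15. P0: store L2 := 90  bus=[BusUpgr]  L2: P0=M P1=I P2=I  mem[L2]=60
16. P2: store L0 := 37  bus=[BusUpgr,Flush]  L0: P0=I P1=I P2=M  mem[L0]=31
17. P0: load  L1  bus=[BusRd]  L1: P0=S P1=S P2=I  mem[L1]=30
18. P1: store L2 := 13  bus=[BusRdX,Flush]  L2: P0=I P1=M P2=I  mem[L2]=90
19. P0: load  L0  bus=[BusRd]  L0: P0=S P1=I P2=O  mem[L0]=31
20. P2: store L4 := 30  bus=[BusUpgr,Flush]  L4: P0=I P1=I P2=M  mem[L4]=11
21. P2: load  L0  bus=[-]  L0: P0=S P1=I P2=O  mem[L0]=31
22. P2: store L1 := 81  bus=[BusRdX]  L1: P0=I P1=I P2=M  mem[L1]=30
23. P0: store L0 := 11  bus=[BusUpgr,Flush]  L0: P0=M P1=I P2=I  mem[L0]=37
24. P1: store L1 := 27  bus=[BusRdX,Flush]  L1: P0=I P1=M P2=I  mem[L1]=81

bus = BusUpgr,Flush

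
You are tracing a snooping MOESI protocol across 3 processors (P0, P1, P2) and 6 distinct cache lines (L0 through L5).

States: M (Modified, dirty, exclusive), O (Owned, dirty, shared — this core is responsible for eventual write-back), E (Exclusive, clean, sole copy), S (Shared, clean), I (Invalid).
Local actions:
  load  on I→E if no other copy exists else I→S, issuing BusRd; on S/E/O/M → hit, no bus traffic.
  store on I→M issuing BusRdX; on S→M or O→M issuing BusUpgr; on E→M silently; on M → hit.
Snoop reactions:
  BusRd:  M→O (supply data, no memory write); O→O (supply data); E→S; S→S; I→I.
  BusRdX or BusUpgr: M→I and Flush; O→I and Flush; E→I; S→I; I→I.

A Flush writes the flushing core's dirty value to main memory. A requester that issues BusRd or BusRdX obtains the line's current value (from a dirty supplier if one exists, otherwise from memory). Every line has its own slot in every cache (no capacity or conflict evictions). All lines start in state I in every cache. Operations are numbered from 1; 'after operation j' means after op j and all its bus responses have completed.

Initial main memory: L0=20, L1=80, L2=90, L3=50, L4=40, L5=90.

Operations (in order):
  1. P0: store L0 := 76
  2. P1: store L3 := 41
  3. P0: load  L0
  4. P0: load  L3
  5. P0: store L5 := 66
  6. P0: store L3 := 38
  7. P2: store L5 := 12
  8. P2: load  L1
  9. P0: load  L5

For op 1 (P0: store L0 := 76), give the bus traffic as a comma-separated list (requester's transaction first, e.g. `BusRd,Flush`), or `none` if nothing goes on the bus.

bus = BusRdX

[1] P0: store L0 := 76 | P0:M(76), P1:I, P2:I | bus: BusRdX
[2] P1: store L3 := 41 | P0:I, P1:M(41), P2:I | bus: BusRdX
[3] P0: load  L0 | P0:M(76), P1:I, P2:I | bus: none
[4] P0: load  L3 | P0:S(41), P1:O(41), P2:I | bus: BusRd
[5] P0: store L5 := 66 | P0:M(66), P1:I, P2:I | bus: BusRdX
[6] P0: store L3 := 38 | P0:M(38), P1:I, P2:I | bus: BusUpgr,Flush
[7] P2: store L5 := 12 | P0:I, P1:I, P2:M(12) | bus: BusRdX,Flush
[8] P2: load  L1 | P0:I, P1:I, P2:E(80) | bus: BusRd
[9] P0: load  L5 | P0:S(12), P1:I, P2:O(12) | bus: BusRd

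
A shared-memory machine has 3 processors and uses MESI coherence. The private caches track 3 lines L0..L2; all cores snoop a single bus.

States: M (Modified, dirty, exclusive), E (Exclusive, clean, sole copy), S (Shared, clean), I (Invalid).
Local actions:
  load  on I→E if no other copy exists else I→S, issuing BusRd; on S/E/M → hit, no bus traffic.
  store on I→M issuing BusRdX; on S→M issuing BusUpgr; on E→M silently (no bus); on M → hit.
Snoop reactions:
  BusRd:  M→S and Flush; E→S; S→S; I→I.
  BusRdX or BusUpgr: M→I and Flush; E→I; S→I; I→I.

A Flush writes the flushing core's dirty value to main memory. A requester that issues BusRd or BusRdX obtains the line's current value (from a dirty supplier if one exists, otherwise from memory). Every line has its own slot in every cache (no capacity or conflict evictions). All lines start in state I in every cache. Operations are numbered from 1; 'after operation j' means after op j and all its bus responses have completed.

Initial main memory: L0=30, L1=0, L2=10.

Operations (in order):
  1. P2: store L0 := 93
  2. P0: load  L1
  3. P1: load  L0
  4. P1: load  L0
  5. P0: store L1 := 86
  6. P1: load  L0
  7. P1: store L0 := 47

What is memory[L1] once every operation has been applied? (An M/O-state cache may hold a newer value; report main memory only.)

[1] P2: store L0 := 93 | P0:I, P1:I, P2:M(93) | bus: BusRdX
[2] P0: load  L1 | P0:E(0), P1:I, P2:I | bus: BusRd
[3] P1: load  L0 | P0:I, P1:S(93), P2:S(93) | bus: BusRd,Flush
[4] P1: load  L0 | P0:I, P1:S(93), P2:S(93) | bus: none
[5] P0: store L1 := 86 | P0:M(86), P1:I, P2:I | bus: none
[6] P1: load  L0 | P0:I, P1:S(93), P2:S(93) | bus: none
[7] P1: store L0 := 47 | P0:I, P1:M(47), P2:I | bus: BusUpgr

memory[L1] = 0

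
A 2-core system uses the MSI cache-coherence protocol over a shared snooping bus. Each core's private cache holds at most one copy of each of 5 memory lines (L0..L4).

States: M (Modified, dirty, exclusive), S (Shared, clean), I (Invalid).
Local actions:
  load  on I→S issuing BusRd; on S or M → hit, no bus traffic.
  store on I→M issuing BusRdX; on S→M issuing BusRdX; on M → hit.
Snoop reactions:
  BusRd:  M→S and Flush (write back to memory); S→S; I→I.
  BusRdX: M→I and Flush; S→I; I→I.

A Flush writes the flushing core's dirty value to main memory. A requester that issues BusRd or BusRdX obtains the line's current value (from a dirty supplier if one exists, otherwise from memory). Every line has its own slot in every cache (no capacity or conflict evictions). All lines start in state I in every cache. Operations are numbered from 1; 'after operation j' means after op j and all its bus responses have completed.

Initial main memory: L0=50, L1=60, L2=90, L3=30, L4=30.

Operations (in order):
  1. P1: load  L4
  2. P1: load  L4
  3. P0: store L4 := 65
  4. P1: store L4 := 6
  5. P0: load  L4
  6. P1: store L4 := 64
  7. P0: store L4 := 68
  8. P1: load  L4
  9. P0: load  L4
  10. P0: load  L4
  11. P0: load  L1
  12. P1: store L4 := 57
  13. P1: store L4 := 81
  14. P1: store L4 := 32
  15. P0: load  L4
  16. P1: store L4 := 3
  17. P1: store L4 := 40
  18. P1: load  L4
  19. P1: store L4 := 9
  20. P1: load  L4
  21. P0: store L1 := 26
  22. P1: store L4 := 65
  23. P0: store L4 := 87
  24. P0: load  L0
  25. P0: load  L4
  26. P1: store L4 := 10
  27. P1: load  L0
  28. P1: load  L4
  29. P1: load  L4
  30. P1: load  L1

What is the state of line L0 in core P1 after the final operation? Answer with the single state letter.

[1] P1: load  L4 | P0:I, P1:S(30) | bus: BusRd
[2] P1: load  L4 | P0:I, P1:S(30) | bus: none
[3] P0: store L4 := 65 | P0:M(65), P1:I | bus: BusRdX
[4] P1: store L4 := 6 | P0:I, P1:M(6) | bus: BusRdX,Flush
[5] P0: load  L4 | P0:S(6), P1:S(6) | bus: BusRd,Flush
[6] P1: store L4 := 64 | P0:I, P1:M(64) | bus: BusRdX
[7] P0: store L4 := 68 | P0:M(68), P1:I | bus: BusRdX,Flush
[8] P1: load  L4 | P0:S(68), P1:S(68) | bus: BusRd,Flush
[9] P0: load  L4 | P0:S(68), P1:S(68) | bus: none
[10] P0: load  L4 | P0:S(68), P1:S(68) | bus: none
[11] P0: load  L1 | P0:S(60), P1:I | bus: BusRd
[12] P1: store L4 := 57 | P0:I, P1:M(57) | bus: BusRdX
[13] P1: store L4 := 81 | P0:I, P1:M(81) | bus: none
[14] P1: store L4 := 32 | P0:I, P1:M(32) | bus: none
[15] P0: load  L4 | P0:S(32), P1:S(32) | bus: BusRd,Flush
[16] P1: store L4 := 3 | P0:I, P1:M(3) | bus: BusRdX
[17] P1: store L4 := 40 | P0:I, P1:M(40) | bus: none
[18] P1: load  L4 | P0:I, P1:M(40) | bus: none
[19] P1: store L4 := 9 | P0:I, P1:M(9) | bus: none
[20] P1: load  L4 | P0:I, P1:M(9) | bus: none
[21] P0: store L1 := 26 | P0:M(26), P1:I | bus: BusRdX
[22] P1: store L4 := 65 | P0:I, P1:M(65) | bus: none
[23] P0: store L4 := 87 | P0:M(87), P1:I | bus: BusRdX,Flush
[24] P0: load  L0 | P0:S(50), P1:I | bus: BusRd
[25] P0: load  L4 | P0:M(87), P1:I | bus: none
[26] P1: store L4 := 10 | P0:I, P1:M(10) | bus: BusRdX,Flush
[27] P1: load  L0 | P0:S(50), P1:S(50) | bus: BusRd
[28] P1: load  L4 | P0:I, P1:M(10) | bus: none
[29] P1: load  L4 | P0:I, P1:M(10) | bus: none
[30] P1: load  L1 | P0:S(26), P1:S(26) | bus: BusRd,Flush

state = S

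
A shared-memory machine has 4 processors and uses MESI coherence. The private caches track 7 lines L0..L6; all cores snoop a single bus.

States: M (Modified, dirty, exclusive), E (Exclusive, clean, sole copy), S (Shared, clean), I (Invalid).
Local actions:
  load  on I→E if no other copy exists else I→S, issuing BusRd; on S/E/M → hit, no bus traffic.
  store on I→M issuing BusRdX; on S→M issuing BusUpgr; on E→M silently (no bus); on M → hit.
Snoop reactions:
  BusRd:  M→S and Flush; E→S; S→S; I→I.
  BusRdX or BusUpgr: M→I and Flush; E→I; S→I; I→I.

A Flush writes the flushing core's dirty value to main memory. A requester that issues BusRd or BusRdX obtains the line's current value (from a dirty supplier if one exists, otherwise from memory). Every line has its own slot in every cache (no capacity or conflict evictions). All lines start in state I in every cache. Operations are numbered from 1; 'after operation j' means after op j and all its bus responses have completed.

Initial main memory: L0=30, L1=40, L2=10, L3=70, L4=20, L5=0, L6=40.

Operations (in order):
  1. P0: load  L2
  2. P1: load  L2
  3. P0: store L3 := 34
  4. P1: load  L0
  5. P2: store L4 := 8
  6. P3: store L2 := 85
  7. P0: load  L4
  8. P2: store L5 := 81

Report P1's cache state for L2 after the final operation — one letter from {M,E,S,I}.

state = I

step 1: P0: load  L2  ⟶  EIII  (L2)  txn=BusRd  M[L2]=10
step 2: P1: load  L2  ⟶  SSII  (L2)  txn=BusRd  M[L2]=10
step 3: P0: store L3 := 34  ⟶  MIII  (L3)  txn=BusRdX  M[L3]=70
step 4: P1: load  L0  ⟶  IEII  (L0)  txn=BusRd  M[L0]=30
step 5: P2: store L4 := 8  ⟶  IIMI  (L4)  txn=BusRdX  M[L4]=20
step 6: P3: store L2 := 85  ⟶  IIIM  (L2)  txn=BusRdX  M[L2]=10
step 7: P0: load  L4  ⟶  SISI  (L4)  txn=BusRd+Flush  M[L4]=8
step 8: P2: store L5 := 81  ⟶  IIMI  (L5)  txn=BusRdX  M[L5]=0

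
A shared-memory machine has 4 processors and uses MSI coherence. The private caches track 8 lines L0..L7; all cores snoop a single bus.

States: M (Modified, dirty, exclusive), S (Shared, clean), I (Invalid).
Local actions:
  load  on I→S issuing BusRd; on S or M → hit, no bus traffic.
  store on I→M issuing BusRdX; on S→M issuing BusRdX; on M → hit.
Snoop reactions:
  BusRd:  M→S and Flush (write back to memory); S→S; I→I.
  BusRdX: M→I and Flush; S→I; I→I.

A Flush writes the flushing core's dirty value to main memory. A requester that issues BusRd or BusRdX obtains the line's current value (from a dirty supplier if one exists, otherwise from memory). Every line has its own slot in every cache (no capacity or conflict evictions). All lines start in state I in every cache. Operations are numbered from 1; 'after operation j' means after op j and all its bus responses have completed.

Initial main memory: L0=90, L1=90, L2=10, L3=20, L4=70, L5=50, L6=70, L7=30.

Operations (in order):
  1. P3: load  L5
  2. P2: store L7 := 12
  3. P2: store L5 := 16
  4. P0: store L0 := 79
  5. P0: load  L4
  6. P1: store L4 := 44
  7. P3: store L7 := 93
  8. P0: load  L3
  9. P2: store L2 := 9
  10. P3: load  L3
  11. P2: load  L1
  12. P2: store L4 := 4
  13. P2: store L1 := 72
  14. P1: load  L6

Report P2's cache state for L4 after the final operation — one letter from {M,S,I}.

state = M

1. P3: load  L5  bus=[BusRd]  L5: P0=I P1=I P2=I P3=S  mem[L5]=50
2. P2: store L7 := 12  bus=[BusRdX]  L7: P0=I P1=I P2=M P3=I  mem[L7]=30
3. P2: store L5 := 16  bus=[BusRdX]  L5: P0=I P1=I P2=M P3=I  mem[L5]=50
4. P0: store L0 := 79  bus=[BusRdX]  L0: P0=M P1=I P2=I P3=I  mem[L0]=90
5. P0: load  L4  bus=[BusRd]  L4: P0=S P1=I P2=I P3=I  mem[L4]=70
6. P1: store L4 := 44  bus=[BusRdX]  L4: P0=I P1=M P2=I P3=I  mem[L4]=70
7. P3: store L7 := 93  bus=[BusRdX,Flush]  L7: P0=I P1=I P2=I P3=M  mem[L7]=12
8. P0: load  L3  bus=[BusRd]  L3: P0=S P1=I P2=I P3=I  mem[L3]=20
9. P2: store L2 := 9  bus=[BusRdX]  L2: P0=I P1=I P2=M P3=I  mem[L2]=10
10. P3: load  L3  bus=[BusRd]  L3: P0=S P1=I P2=I P3=S  mem[L3]=20
11. P2: load  L1  bus=[BusRd]  L1: P0=I P1=I P2=S P3=I  mem[L1]=90
12. P2: store L4 := 4  bus=[BusRdX,Flush]  L4: P0=I P1=I P2=M P3=I  mem[L4]=44
13. P2: store L1 := 72  bus=[BusRdX]  L1: P0=I P1=I P2=M P3=I  mem[L1]=90
14. P1: load  L6  bus=[BusRd]  L6: P0=I P1=S P2=I P3=I  mem[L6]=70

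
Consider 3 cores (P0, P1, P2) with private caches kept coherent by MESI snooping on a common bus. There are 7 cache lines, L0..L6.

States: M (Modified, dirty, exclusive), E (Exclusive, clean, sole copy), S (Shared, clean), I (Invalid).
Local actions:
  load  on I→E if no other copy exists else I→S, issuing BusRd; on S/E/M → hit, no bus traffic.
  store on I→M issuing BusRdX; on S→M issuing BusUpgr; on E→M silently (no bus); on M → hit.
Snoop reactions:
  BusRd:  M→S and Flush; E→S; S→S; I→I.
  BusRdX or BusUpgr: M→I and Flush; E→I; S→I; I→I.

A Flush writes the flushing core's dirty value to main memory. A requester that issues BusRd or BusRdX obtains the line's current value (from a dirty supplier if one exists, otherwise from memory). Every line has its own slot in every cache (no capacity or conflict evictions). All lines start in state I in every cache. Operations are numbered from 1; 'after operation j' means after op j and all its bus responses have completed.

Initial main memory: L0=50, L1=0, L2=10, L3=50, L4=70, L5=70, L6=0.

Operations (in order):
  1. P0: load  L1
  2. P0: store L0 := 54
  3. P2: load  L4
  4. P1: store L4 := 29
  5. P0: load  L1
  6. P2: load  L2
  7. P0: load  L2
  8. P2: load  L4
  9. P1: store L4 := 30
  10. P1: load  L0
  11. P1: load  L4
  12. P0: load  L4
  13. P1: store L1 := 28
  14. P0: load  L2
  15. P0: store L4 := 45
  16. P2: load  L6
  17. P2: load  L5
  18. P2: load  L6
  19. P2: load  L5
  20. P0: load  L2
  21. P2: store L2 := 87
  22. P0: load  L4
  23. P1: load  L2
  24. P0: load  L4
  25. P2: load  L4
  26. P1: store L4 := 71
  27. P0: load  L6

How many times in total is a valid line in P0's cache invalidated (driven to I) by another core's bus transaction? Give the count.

step 1: P0: load  L1  ⟶  EII  (L1)  txn=BusRd  M[L1]=0
step 2: P0: store L0 := 54  ⟶  MII  (L0)  txn=BusRdX  M[L0]=50
step 3: P2: load  L4  ⟶  IIE  (L4)  txn=BusRd  M[L4]=70
step 4: P1: store L4 := 29  ⟶  IMI  (L4)  txn=BusRdX  M[L4]=70
step 5: P0: load  L1  ⟶  EII  (L1)  txn=∅  M[L1]=0
step 6: P2: load  L2  ⟶  IIE  (L2)  txn=BusRd  M[L2]=10
step 7: P0: load  L2  ⟶  SIS  (L2)  txn=BusRd  M[L2]=10
step 8: P2: load  L4  ⟶  ISS  (L4)  txn=BusRd+Flush  M[L4]=29
step 9: P1: store L4 := 30  ⟶  IMI  (L4)  txn=BusUpgr  M[L4]=29
step 10: P1: load  L0  ⟶  SSI  (L0)  txn=BusRd+Flush  M[L0]=54
step 11: P1: load  L4  ⟶  IMI  (L4)  txn=∅  M[L4]=29
step 12: P0: load  L4  ⟶  SSI  (L4)  txn=BusRd+Flush  M[L4]=30
step 13: P1: store L1 := 28  ⟶  IMI  (L1)  txn=BusRdX  M[L1]=0
step 14: P0: load  L2  ⟶  SIS  (L2)  txn=∅  M[L2]=10
step 15: P0: store L4 := 45  ⟶  MII  (L4)  txn=BusUpgr  M[L4]=30
step 16: P2: load  L6  ⟶  IIE  (L6)  txn=BusRd  M[L6]=0
step 17: P2: load  L5  ⟶  IIE  (L5)  txn=BusRd  M[L5]=70
step 18: P2: load  L6  ⟶  IIE  (L6)  txn=∅  M[L6]=0
step 19: P2: load  L5  ⟶  IIE  (L5)  txn=∅  M[L5]=70
step 20: P0: load  L2  ⟶  SIS  (L2)  txn=∅  M[L2]=10
step 21: P2: store L2 := 87  ⟶  IIM  (L2)  txn=BusUpgr  M[L2]=10
step 22: P0: load  L4  ⟶  MII  (L4)  txn=∅  M[L4]=30
step 23: P1: load  L2  ⟶  ISS  (L2)  txn=BusRd+Flush  M[L2]=87
step 24: P0: load  L4  ⟶  MII  (L4)  txn=∅  M[L4]=30
step 25: P2: load  L4  ⟶  SIS  (L4)  txn=BusRd+Flush  M[L4]=45
step 26: P1: store L4 := 71  ⟶  IMI  (L4)  txn=BusRdX  M[L4]=45
step 27: P0: load  L6  ⟶  SIS  (L6)  txn=BusRd  M[L6]=0

invalidations = 3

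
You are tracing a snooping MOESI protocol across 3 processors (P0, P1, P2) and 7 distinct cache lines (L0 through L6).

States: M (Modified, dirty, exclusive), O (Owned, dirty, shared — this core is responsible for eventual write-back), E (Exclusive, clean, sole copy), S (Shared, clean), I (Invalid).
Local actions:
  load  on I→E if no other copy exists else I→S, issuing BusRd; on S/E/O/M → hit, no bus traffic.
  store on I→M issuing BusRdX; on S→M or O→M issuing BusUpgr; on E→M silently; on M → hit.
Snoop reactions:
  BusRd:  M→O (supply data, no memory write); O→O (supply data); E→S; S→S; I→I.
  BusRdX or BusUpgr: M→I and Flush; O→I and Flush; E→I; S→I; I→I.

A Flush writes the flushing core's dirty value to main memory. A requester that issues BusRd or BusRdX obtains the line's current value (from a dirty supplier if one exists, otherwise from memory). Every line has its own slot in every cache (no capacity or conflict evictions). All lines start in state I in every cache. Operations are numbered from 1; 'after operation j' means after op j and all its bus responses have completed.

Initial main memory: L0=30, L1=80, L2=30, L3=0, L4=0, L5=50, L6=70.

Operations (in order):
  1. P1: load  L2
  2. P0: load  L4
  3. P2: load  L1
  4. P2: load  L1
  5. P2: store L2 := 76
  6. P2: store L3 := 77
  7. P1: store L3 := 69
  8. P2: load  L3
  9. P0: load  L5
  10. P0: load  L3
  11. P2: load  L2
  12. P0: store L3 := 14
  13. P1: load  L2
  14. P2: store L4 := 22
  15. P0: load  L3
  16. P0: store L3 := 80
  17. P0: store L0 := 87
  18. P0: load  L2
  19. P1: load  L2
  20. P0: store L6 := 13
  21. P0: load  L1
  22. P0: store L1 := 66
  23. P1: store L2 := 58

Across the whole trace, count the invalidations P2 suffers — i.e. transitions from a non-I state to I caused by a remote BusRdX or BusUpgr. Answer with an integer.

invalidations = 4

  op1 P1: load  L2 → I/E/I on L2; bus BusRd; mem=30
  op2 P0: load  L4 → E/I/I on L4; bus BusRd; mem=0
  op3 P2: load  L1 → I/I/E on L1; bus BusRd; mem=80
  op4 P2: load  L1 → I/I/E on L1; bus (none); mem=80
  op5 P2: store L2 := 76 → I/I/M on L2; bus BusRdX; mem=30
  op6 P2: store L3 := 77 → I/I/M on L3; bus BusRdX; mem=0
  op7 P1: store L3 := 69 → I/M/I on L3; bus BusRdX Flush; mem=77
  op8 P2: load  L3 → I/O/S on L3; bus BusRd; mem=77
  op9 P0: load  L5 → E/I/I on L5; bus BusRd; mem=50
  op10 P0: load  L3 → S/O/S on L3; bus BusRd; mem=77
  op11 P2: load  L2 → I/I/M on L2; bus (none); mem=30
  op12 P0: store L3 := 14 → M/I/I on L3; bus BusUpgr Flush; mem=69
  op13 P1: load  L2 → I/S/O on L2; bus BusRd; mem=30
  op14 P2: store L4 := 22 → I/I/M on L4; bus BusRdX; mem=0
  op15 P0: load  L3 → M/I/I on L3; bus (none); mem=69
  op16 P0: store L3 := 80 → M/I/I on L3; bus (none); mem=69
  op17 P0: store L0 := 87 → M/I/I on L0; bus BusRdX; mem=30
  op18 P0: load  L2 → S/S/O on L2; bus BusRd; mem=30
  op19 P1: load  L2 → S/S/O on L2; bus (none); mem=30
  op20 P0: store L6 := 13 → M/I/I on L6; bus BusRdX; mem=70
  op21 P0: load  L1 → S/I/S on L1; bus BusRd; mem=80
  op22 P0: store L1 := 66 → M/I/I on L1; bus BusUpgr; mem=80
  op23 P1: store L2 := 58 → I/M/I on L2; bus BusUpgr Flush; mem=76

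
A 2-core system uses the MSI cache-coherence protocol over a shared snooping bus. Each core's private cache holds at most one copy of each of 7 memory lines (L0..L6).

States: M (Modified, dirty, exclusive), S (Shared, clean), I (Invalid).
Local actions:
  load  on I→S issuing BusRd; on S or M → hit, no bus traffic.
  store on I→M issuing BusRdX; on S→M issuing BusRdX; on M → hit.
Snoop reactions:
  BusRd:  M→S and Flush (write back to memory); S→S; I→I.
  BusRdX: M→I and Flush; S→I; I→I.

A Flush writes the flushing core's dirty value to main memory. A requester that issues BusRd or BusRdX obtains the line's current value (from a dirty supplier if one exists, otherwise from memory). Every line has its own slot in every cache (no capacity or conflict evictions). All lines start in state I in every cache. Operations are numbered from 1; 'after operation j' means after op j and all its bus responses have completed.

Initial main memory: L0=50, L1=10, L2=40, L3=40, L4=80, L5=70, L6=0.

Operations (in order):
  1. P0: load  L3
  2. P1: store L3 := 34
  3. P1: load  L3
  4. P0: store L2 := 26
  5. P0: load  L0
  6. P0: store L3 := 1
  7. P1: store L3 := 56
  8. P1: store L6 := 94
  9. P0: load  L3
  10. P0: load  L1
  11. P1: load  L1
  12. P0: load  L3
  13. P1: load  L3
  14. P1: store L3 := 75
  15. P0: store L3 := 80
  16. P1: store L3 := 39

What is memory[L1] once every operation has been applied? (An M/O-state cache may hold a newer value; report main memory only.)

[1] P0: load  L3 | P0:S(40), P1:I | bus: BusRd
[2] P1: store L3 := 34 | P0:I, P1:M(34) | bus: BusRdX
[3] P1: load  L3 | P0:I, P1:M(34) | bus: none
[4] P0: store L2 := 26 | P0:M(26), P1:I | bus: BusRdX
[5] P0: load  L0 | P0:S(50), P1:I | bus: BusRd
[6] P0: store L3 := 1 | P0:M(1), P1:I | bus: BusRdX,Flush
[7] P1: store L3 := 56 | P0:I, P1:M(56) | bus: BusRdX,Flush
[8] P1: store L6 := 94 | P0:I, P1:M(94) | bus: BusRdX
[9] P0: load  L3 | P0:S(56), P1:S(56) | bus: BusRd,Flush
[10] P0: load  L1 | P0:S(10), P1:I | bus: BusRd
[11] P1: load  L1 | P0:S(10), P1:S(10) | bus: BusRd
[12] P0: load  L3 | P0:S(56), P1:S(56) | bus: none
[13] P1: load  L3 | P0:S(56), P1:S(56) | bus: none
[14] P1: store L3 := 75 | P0:I, P1:M(75) | bus: BusRdX
[15] P0: store L3 := 80 | P0:M(80), P1:I | bus: BusRdX,Flush
[16] P1: store L3 := 39 | P0:I, P1:M(39) | bus: BusRdX,Flush

memory[L1] = 10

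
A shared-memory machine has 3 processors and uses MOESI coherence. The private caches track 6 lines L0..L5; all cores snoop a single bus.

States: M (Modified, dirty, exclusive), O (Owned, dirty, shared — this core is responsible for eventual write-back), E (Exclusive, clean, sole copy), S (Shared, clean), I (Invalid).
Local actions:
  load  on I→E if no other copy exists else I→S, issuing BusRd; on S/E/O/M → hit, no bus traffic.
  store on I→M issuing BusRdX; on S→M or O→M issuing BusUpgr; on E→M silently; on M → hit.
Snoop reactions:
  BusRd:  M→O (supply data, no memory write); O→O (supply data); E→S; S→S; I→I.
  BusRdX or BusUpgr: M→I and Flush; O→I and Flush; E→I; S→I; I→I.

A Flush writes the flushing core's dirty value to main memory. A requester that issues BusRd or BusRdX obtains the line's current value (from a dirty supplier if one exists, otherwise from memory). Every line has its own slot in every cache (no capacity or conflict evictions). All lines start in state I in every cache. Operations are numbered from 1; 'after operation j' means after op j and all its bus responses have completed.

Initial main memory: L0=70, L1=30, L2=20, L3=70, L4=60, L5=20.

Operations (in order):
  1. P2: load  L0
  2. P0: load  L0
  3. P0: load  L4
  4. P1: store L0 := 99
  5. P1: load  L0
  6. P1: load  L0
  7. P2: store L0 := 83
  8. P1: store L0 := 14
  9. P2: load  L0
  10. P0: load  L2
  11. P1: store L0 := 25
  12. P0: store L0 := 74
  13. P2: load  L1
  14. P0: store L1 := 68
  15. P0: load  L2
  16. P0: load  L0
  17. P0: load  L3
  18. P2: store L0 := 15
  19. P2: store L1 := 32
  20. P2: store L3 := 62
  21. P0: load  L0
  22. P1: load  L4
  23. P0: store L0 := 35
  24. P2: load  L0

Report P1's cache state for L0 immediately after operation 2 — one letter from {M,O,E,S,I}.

[1] P2: load  L0 | P0:I, P1:I, P2:E(70) | bus: BusRd
[2] P0: load  L0 | P0:S(70), P1:I, P2:S(70) | bus: BusRd
[3] P0: load  L4 | P0:E(60), P1:I, P2:I | bus: BusRd
[4] P1: store L0 := 99 | P0:I, P1:M(99), P2:I | bus: BusRdX
[5] P1: load  L0 | P0:I, P1:M(99), P2:I | bus: none
[6] P1: load  L0 | P0:I, P1:M(99), P2:I | bus: none
[7] P2: store L0 := 83 | P0:I, P1:I, P2:M(83) | bus: BusRdX,Flush
[8] P1: store L0 := 14 | P0:I, P1:M(14), P2:I | bus: BusRdX,Flush
[9] P2: load  L0 | P0:I, P1:O(14), P2:S(14) | bus: BusRd
[10] P0: load  L2 | P0:E(20), P1:I, P2:I | bus: BusRd
[11] P1: store L0 := 25 | P0:I, P1:M(25), P2:I | bus: BusUpgr
[12] P0: store L0 := 74 | P0:M(74), P1:I, P2:I | bus: BusRdX,Flush
[13] P2: load  L1 | P0:I, P1:I, P2:E(30) | bus: BusRd
[14] P0: store L1 := 68 | P0:M(68), P1:I, P2:I | bus: BusRdX
[15] P0: load  L2 | P0:E(20), P1:I, P2:I | bus: none
[16] P0: load  L0 | P0:M(74), P1:I, P2:I | bus: none
[17] P0: load  L3 | P0:E(70), P1:I, P2:I | bus: BusRd
[18] P2: store L0 := 15 | P0:I, P1:I, P2:M(15) | bus: BusRdX,Flush
[19] P2: store L1 := 32 | P0:I, P1:I, P2:M(32) | bus: BusRdX,Flush
[20] P2: store L3 := 62 | P0:I, P1:I, P2:M(62) | bus: BusRdX
[21] P0: load  L0 | P0:S(15), P1:I, P2:O(15) | bus: BusRd
[22] P1: load  L4 | P0:S(60), P1:S(60), P2:I | bus: BusRd
[23] P0: store L0 := 35 | P0:M(35), P1:I, P2:I | bus: BusUpgr,Flush
[24] P2: load  L0 | P0:O(35), P1:I, P2:S(35) | bus: BusRd

state = I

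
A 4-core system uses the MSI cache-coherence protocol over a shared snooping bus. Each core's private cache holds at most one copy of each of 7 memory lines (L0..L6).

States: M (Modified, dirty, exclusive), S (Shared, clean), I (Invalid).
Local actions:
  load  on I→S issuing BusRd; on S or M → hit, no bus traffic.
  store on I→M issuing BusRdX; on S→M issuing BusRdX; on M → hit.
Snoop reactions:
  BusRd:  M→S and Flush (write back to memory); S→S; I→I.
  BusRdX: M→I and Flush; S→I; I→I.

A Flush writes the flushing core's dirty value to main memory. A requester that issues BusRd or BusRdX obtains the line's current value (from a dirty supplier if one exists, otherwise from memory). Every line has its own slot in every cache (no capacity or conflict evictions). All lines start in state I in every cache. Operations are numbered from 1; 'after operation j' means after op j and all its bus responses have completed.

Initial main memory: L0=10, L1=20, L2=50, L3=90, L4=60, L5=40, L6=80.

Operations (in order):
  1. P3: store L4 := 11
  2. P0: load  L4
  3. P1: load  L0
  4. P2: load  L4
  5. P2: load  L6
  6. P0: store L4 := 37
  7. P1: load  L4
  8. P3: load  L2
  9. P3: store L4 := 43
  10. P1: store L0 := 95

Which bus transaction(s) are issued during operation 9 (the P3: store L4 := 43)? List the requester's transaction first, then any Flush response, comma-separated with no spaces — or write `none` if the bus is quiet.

step 1: P3: store L4 := 11  ⟶  IIIM  (L4)  txn=BusRdX  M[L4]=60
step 2: P0: load  L4  ⟶  SIIS  (L4)  txn=BusRd+Flush  M[L4]=11
step 3: P1: load  L0  ⟶  ISII  (L0)  txn=BusRd  M[L0]=10
step 4: P2: load  L4  ⟶  SISS  (L4)  txn=BusRd  M[L4]=11
step 5: P2: load  L6  ⟶  IISI  (L6)  txn=BusRd  M[L6]=80
step 6: P0: store L4 := 37  ⟶  MIII  (L4)  txn=BusRdX  M[L4]=11
step 7: P1: load  L4  ⟶  SSII  (L4)  txn=BusRd+Flush  M[L4]=37
step 8: P3: load  L2  ⟶  IIIS  (L2)  txn=BusRd  M[L2]=50
step 9: P3: store L4 := 43  ⟶  IIIM  (L4)  txn=BusRdX  M[L4]=37
step 10: P1: store L0 := 95  ⟶  IMII  (L0)  txn=BusRdX  M[L0]=10

bus = BusRdX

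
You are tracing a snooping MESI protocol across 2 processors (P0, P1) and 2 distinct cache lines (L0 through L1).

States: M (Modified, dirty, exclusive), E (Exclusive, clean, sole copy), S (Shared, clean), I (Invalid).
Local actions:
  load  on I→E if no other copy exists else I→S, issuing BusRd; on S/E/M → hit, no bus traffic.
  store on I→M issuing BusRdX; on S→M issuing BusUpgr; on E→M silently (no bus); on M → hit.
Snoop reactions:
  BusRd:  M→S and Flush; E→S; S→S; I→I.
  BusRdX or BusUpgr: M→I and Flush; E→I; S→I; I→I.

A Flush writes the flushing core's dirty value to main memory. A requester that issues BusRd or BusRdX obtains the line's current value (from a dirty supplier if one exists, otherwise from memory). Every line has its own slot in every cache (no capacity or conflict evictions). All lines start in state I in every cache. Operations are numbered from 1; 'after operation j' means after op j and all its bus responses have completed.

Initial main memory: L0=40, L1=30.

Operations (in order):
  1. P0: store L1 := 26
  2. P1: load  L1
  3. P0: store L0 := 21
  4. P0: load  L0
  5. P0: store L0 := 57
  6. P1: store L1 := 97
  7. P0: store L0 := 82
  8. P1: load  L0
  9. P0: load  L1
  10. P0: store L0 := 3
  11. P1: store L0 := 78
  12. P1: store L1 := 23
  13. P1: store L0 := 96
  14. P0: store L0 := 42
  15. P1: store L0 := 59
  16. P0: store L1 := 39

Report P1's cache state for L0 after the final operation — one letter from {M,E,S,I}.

1. P0: store L1 := 26  bus=[BusRdX]  L1: P0=M P1=I  mem[L1]=30
2. P1: load  L1  bus=[BusRd,Flush]  L1: P0=S P1=S  mem[L1]=26
3. P0: store L0 := 21  bus=[BusRdX]  L0: P0=M P1=I  mem[L0]=40
4. P0: load  L0  bus=[-]  L0: P0=M P1=I  mem[L0]=40
5. P0: store L0 := 57  bus=[-]  L0: P0=M P1=I  mem[L0]=40
6. P1: store L1 := 97  bus=[BusUpgr]  L1: P0=I P1=M  mem[L1]=26
7. P0: store L0 := 82  bus=[-]  L0: P0=M P1=I  mem[L0]=40
8. P1: load  L0  bus=[BusRd,Flush]  L0: P0=S P1=S  mem[L0]=82
9. P0: load  L1  bus=[BusRd,Flush]  L1: P0=S P1=S  mem[L1]=97
10. P0: store L0 := 3  bus=[BusUpgr]  L0: P0=M P1=I  mem[L0]=82
11. P1: store L0 := 78  bus=[BusRdX,Flush]  L0: P0=I P1=M  mem[L0]=3
12. P1: store L1 := 23  bus=[BusUpgr]  L1: P0=I P1=M  mem[L1]=97
13. P1: store L0 := 96  bus=[-]  L0: P0=I P1=M  mem[L0]=3
14. P0: store L0 := 42  bus=[BusRdX,Flush]  L0: P0=M P1=I  mem[L0]=96
15. P1: store L0 := 59  bus=[BusRdX,Flush]  L0: P0=I P1=M  mem[L0]=42
16. P0: store L1 := 39  bus=[BusRdX,Flush]  L1: P0=M P1=I  mem[L1]=23

state = M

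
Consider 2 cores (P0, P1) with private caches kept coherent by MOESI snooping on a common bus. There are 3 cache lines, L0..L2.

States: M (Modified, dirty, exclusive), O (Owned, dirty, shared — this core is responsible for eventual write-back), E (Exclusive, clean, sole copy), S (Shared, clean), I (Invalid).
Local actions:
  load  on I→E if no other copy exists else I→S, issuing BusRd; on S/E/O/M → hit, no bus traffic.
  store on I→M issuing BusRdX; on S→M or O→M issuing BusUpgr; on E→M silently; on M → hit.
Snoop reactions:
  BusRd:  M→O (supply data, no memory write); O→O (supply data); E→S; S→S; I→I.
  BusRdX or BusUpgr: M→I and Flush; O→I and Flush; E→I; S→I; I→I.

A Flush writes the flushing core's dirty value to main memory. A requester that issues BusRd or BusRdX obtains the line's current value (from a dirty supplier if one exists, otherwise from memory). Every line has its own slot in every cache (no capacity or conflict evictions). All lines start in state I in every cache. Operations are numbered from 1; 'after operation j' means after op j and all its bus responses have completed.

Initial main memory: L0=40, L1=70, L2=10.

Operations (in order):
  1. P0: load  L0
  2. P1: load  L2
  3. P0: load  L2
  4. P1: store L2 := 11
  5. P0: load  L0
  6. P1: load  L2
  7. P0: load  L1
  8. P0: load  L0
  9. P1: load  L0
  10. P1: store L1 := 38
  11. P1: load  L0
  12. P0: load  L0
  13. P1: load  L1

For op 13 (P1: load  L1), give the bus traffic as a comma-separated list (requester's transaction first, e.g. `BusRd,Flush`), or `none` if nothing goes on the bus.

bus = none

  op1 P0: load  L0 → E/I on L0; bus BusRd; mem=40
  op2 P1: load  L2 → I/E on L2; bus BusRd; mem=10
  op3 P0: load  L2 → S/S on L2; bus BusRd; mem=10
  op4 P1: store L2 := 11 → I/M on L2; bus BusUpgr; mem=10
  op5 P0: load  L0 → E/I on L0; bus (none); mem=40
  op6 P1: load  L2 → I/M on L2; bus (none); mem=10
  op7 P0: load  L1 → E/I on L1; bus BusRd; mem=70
  op8 P0: load  L0 → E/I on L0; bus (none); mem=40
  op9 P1: load  L0 → S/S on L0; bus BusRd; mem=40
  op10 P1: store L1 := 38 → I/M on L1; bus BusRdX; mem=70
  op11 P1: load  L0 → S/S on L0; bus (none); mem=40
  op12 P0: load  L0 → S/S on L0; bus (none); mem=40
  op13 P1: load  L1 → I/M on L1; bus (none); mem=70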